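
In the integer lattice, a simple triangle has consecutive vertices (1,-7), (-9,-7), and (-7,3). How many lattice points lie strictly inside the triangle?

44

By the shoelace formula, twice the signed area is |(1·(-7) − (-9)·(-7)) + ((-9)·3 − (-7)·(-7)) + ((-7)·(-7) − 1·3)| = 100, so the area is 50.
The number of boundary lattice points is Σ gcd(|Δx|,|Δy|) = gcd(10,0) + gcd(2,10) + gcd(8,10) = 10+2+2 = 14.
By Pick's theorem A = I + B/2 − 1, so I = 50 − 14/2 + 1 = 44.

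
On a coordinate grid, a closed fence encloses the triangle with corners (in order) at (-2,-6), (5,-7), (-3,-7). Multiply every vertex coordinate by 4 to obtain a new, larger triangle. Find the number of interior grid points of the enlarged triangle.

The shoelace formula gives twice the area as |[(-2)·(-7) − 5·(-6)] + [5·(-7) − (-3)·(-7)] + [(-3)·(-6) − (-2)·(-7)]| = 8, so the area is 4.
The number of boundary lattice points is Σ gcd(|Δx|,|Δy|) = gcd(7,1) + gcd(8,0) + gcd(1,1) = 1+8+1 = 10.
Scaling by 4 multiplies the area by 4² = 16 (so the new area is 64) and multiplies the boundary lattice-point count by 4, giving 40.
By Pick's theorem, the interior count of the dilated polygon is 64 − 40/2 + 1 = 45.

45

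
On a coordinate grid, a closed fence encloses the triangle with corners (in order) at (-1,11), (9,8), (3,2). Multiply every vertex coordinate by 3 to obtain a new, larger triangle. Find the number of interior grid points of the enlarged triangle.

340

Using the shoelace formula, 2A = |[(-1)·8 − 9·11] + [9·2 − 3·8] + [3·11 − (-1)·2]| = 78, so the area is 39.
Along each edge there are gcd(|Δx|,|Δy|)+1 lattice points, so counting each shared vertex once the boundary has gcd(10,3) + gcd(6,6) + gcd(4,9) = 1+6+1 = 8.
Scaling by 3 multiplies the area by 3² = 9 (so the new area is 351) and multiplies the boundary lattice-point count by 3, giving 24.
By Pick's theorem, the interior count of the dilated polygon is 351 − 24/2 + 1 = 340.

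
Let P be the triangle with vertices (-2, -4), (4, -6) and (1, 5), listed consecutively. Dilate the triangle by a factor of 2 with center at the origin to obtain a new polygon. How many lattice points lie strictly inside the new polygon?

The shoelace formula gives twice the area as |((-2)·(-6) − 4·(-4)) + (4·5 − 1·(-6)) + (1·(-4) − (-2)·5)| = 60, so the area is 30.
Along each edge there are gcd(|Δx|,|Δy|)+1 lattice points, so counting each shared vertex once the boundary has gcd(6,2) + gcd(3,11) + gcd(3,9) = 2+1+3 = 6.
Scaling by 2 multiplies the area by 2² = 4 (so the new area is 120) and multiplies the boundary lattice-point count by 2, giving 12.
By Pick's theorem, the interior count of the dilated polygon is 120 − 12/2 + 1 = 115.

115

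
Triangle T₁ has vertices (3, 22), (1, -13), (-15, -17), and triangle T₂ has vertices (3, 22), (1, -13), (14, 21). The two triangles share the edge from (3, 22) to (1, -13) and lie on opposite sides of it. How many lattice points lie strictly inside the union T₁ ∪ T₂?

The union is the simple quadrilateral with vertices (3, 22), (-15, -17), (1, -13), (14, 21) in order.
By the shoelace formula, twice the signed area is |(3·(-17) − (-15)·22) + ((-15)·(-13) − 1·(-17)) + (1·21 − 14·(-13)) + (14·22 − 3·21)| = 939, so the area is 939/2.
Along each edge there are gcd(|Δx|,|Δy|)+1 lattice points, so counting each shared vertex once the boundary has gcd(18,39) + gcd(16,4) + gcd(13,34) + gcd(11,1) = 3+4+1+1 = 9.
By Pick's theorem I = A − B/2 + 1 = 939/2 − 9/2 + 1 = 466.

466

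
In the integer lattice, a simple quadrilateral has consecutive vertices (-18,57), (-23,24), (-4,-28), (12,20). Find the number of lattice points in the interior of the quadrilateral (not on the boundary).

By the shoelace formula, twice the signed area is |((-18)·24 − (-23)·57) + ((-23)·(-28) − (-4)·24) + ((-4)·20 − 12·(-28)) + (12·57 − (-18)·20)| = 2919, so the area is 2919/2.
Summing gcd(|Δx|,|Δy|) over the edges gives the boundary count: gcd(5,33) + gcd(19,52) + gcd(16,48) + gcd(30,37) = 1+1+16+1 = 19.
By Pick's theorem A = I + B/2 − 1, so I = 2919/2 − 19/2 + 1 = 1451.

1451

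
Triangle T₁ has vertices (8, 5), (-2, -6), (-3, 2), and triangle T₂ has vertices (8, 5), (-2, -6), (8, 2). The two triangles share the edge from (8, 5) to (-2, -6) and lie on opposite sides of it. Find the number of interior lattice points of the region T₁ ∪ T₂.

58

The union is the simple quadrilateral with vertices (8, 5), (-3, 2), (-2, -6), (8, 2) in order.
The shoelace formula gives twice the area as |[8·2 − (-3)·5] + [(-3)·(-6) − (-2)·2] + [(-2)·2 − 8·(-6)] + [8·5 − 8·2]| = 121, so the area is 121/2.
Along each edge there are gcd(|Δx|,|Δy|)+1 lattice points, so counting each shared vertex once the boundary has gcd(11,3) + gcd(1,8) + gcd(10,8) + gcd(0,3) = 1+1+2+3 = 7.
By Pick's theorem I = A − B/2 + 1 = 121/2 − 7/2 + 1 = 58.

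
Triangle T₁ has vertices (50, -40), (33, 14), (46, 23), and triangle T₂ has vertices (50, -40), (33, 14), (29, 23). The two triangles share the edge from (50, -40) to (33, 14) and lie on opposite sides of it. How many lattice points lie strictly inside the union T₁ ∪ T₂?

The union is the simple quadrilateral with vertices (50, -40), (46, 23), (33, 14), (29, 23) in order.
The shoelace formula gives twice the area as |[50·23 − 46·(-40)] + [46·14 − 33·23] + [33·23 − 29·14] + [29·(-40) − 50·23]| = 918, so the area is 459.
Summing gcd(|Δx|,|Δy|) over the edges gives the boundary count: gcd(4,63) + gcd(13,9) + gcd(4,9) + gcd(21,63) = 1+1+1+21 = 24.
By Pick's theorem I = A − B/2 + 1 = 459 − 24/2 + 1 = 448.

448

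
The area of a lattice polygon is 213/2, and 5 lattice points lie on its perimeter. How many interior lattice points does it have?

105

From Pick's theorem, I = A − B/2 + 1 = 213/2 − 5/2 + 1 = 105.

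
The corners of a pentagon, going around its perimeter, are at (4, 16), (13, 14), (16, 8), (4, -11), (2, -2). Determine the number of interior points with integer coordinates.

210

The shoelace formula gives twice the area as |(4·14 − 13·16) + (13·8 − 16·14) + (16·(-11) − 4·8) + (4·(-2) − 2·(-11)) + (2·16 − 4·(-2))| = 426, so the area is 213.
The number of boundary lattice points is Σ gcd(|Δx|,|Δy|) = gcd(9,2) + gcd(3,6) + gcd(12,19) + gcd(2,9) + gcd(2,18) = 1+3+1+1+2 = 8.
Pick's theorem gives I = A − B/2 + 1 = 213 − 8/2 + 1 = 210.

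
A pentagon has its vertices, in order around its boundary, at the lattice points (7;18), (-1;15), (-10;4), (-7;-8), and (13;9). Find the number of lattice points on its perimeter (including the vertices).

9

The number of boundary lattice points is Σ gcd(|Δx|,|Δy|) = gcd(8,3) + gcd(9,11) + gcd(3,12) + gcd(20,17) + gcd(6,9) = 1+1+3+1+3 = 9.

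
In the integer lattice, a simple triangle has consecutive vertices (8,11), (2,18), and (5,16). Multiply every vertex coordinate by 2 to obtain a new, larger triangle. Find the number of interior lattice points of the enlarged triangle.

By the shoelace formula, twice the signed area is |(8·18 − 2·11) + (2·16 − 5·18) + (5·11 − 8·16)| = 9, so the area is 9/2.
Summing gcd(|Δx|,|Δy|) over the edges gives the boundary count: gcd(6,7) + gcd(3,2) + gcd(3,5) = 1+1+1 = 3.
Scaling by 2 multiplies the area by 2² = 4 (so the new area is 18) and multiplies the boundary lattice-point count by 2, giving 6.
By Pick's theorem, the interior count of the dilated polygon is 18 − 6/2 + 1 = 16.

16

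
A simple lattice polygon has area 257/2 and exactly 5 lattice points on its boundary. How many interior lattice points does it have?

Pick's theorem A = I + B/2 − 1 rearranges to I = A − B/2 + 1 = 257/2 − 5/2 + 1 = 127.

127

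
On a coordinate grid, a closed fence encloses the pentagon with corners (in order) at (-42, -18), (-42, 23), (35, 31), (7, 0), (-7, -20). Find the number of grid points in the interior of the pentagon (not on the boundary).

2428

By the shoelace formula, twice the signed area is |[(-42)·23 − (-42)·(-18)] + [(-42)·31 − 35·23] + [35·0 − 7·31] + [7·(-20) − (-7)·0] + [(-7)·(-18) − (-42)·(-20)]| = 4900, so the area is 2450.
Summing gcd(|Δx|,|Δy|) over the edges gives the boundary count: gcd(0,41) + gcd(77,8) + gcd(28,31) + gcd(14,20) + gcd(35,2) = 41+1+1+2+1 = 46.
By Pick's theorem A = I + B/2 − 1, so I = 2450 − 46/2 + 1 = 2428.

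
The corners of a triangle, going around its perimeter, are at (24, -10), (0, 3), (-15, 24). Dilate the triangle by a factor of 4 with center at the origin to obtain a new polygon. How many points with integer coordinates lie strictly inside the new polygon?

2463

By the shoelace formula, twice the signed area is |[24·3 − 0·(-10)] + [0·24 − (-15)·3] + [(-15)·(-10) − 24·24]| = 309, so the area is 309/2.
Summing gcd(|Δx|,|Δy|) over the edges gives the boundary count: gcd(24,13) + gcd(15,21) + gcd(39,34) = 1+3+1 = 5.
Scaling by 4 multiplies the area by 4² = 16 (so the new area is 2472) and multiplies the boundary lattice-point count by 4, giving 20.
By Pick's theorem, the interior count of the dilated polygon is 2472 − 20/2 + 1 = 2463.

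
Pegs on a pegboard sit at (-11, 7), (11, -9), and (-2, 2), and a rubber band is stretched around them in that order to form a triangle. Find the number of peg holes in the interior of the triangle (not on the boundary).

The shoelace formula gives twice the area as |[(-11)·(-9) − 11·7] + [11·2 − (-2)·(-9)] + [(-2)·7 − (-11)·2]| = 34, so the area is 17.
Along each edge there are gcd(|Δx|,|Δy|)+1 lattice points, so counting each shared vertex once the boundary has gcd(22,16) + gcd(13,11) + gcd(9,5) = 2+1+1 = 4.
By Pick's theorem A = I + B/2 − 1, so I = 17 − 4/2 + 1 = 16.

16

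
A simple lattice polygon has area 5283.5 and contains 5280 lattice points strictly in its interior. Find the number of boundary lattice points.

Pick's theorem gives A = I + B/2 − 1, so B = 2(A − I + 1) = 2(5283.5 − 5280 + 1) = 9.

9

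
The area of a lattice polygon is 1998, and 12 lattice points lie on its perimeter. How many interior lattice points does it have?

Pick's theorem A = I + B/2 − 1 rearranges to I = A − B/2 + 1 = 1998 − 12/2 + 1 = 1993.

1993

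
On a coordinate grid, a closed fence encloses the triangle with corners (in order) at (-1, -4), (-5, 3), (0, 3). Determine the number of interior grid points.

By the shoelace formula, twice the signed area is |[(-1)·3 − (-5)·(-4)] + [(-5)·3 − 0·3] + [0·(-4) − (-1)·3]| = 35, so the area is 35/2.
The number of boundary lattice points is Σ gcd(|Δx|,|Δy|) = gcd(4,7) + gcd(5,0) + gcd(1,7) = 1+5+1 = 7.
By Pick's theorem A = I + B/2 − 1, so I = 35/2 − 7/2 + 1 = 15.

15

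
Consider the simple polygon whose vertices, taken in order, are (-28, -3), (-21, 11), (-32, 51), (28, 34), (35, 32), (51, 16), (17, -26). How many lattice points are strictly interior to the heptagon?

The shoelace formula gives twice the area as |((-28)·11 − (-21)·(-3)) + ((-21)·51 − (-32)·11) + ((-32)·34 − 28·51) + (28·32 − 35·34) + (35·16 − 51·32) + (51·(-26) − 17·16) + (17·(-3) − (-28)·(-26))| = 7349, so the area is 3674.5.
The number of boundary lattice points is Σ gcd(|Δx|,|Δy|) = gcd(7,14) + gcd(11,40) + gcd(60,17) + gcd(7,2) + gcd(16,16) + gcd(34,42) + gcd(45,23) = 7+1+1+1+16+2+1 = 29.
Pick's theorem gives I = A − B/2 + 1 = 3674.5 − 29/2 + 1 = 3661.

3661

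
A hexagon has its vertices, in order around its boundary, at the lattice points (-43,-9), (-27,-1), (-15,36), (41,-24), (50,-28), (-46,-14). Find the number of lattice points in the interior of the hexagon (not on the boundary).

2206

The shoelace formula gives twice the area as |((-43)·(-1) − (-27)·(-9)) + ((-27)·36 − (-15)·(-1)) + ((-15)·(-24) − 41·36) + (41·(-28) − 50·(-24)) + (50·(-14) − (-46)·(-28)) + ((-46)·(-9) − (-43)·(-14))| = 4427, so the area is 4427/2.
Summing gcd(|Δx|,|Δy|) over the edges gives the boundary count: gcd(16,8) + gcd(12,37) + gcd(56,60) + gcd(9,4) + gcd(96,14) + gcd(3,5) = 8+1+4+1+2+1 = 17.
By Pick's theorem A = I + B/2 − 1, so I = 4427/2 − 17/2 + 1 = 2206.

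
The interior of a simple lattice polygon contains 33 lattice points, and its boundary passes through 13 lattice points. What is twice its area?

77

By Pick's theorem, A = I + B/2 − 1 = 33 + 13/2 − 1 = 77/2.
Hence 2A = 77.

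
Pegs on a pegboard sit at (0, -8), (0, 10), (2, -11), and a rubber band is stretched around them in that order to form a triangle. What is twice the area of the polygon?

36

By the shoelace formula, twice the signed area is |(0·10 − 0·(-8)) + (0·(-11) − 2·10) + (2·(-8) − 0·(-11))| = 36, so the area is 18.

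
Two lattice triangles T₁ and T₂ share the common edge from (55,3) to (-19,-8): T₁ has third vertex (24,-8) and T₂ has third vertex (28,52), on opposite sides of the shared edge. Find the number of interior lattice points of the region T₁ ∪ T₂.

2176

The union is the simple quadrilateral with vertices (55,3), (24,-8), (-19,-8), (28,52) in order.
The shoelace formula gives twice the area as |[55·(-8) − 24·3] + [24·(-8) − (-19)·(-8)] + [(-19)·52 − 28·(-8)] + [28·3 − 55·52]| = 4396, so the area is 2198.
Along each edge there are gcd(|Δx|,|Δy|)+1 lattice points, so counting each shared vertex once the boundary has gcd(31,11) + gcd(43,0) + gcd(47,60) + gcd(27,49) = 1+43+1+1 = 46.
By Pick's theorem I = A − B/2 + 1 = 2198 − 46/2 + 1 = 2176.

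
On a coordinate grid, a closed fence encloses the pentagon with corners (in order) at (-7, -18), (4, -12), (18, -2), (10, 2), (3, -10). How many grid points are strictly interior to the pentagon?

91

Using the shoelace formula, 2A = |[(-7)·(-12) − 4·(-18)] + [4·(-2) − 18·(-12)] + [18·2 − 10·(-2)] + [10·(-10) − 3·2] + [3·(-18) − (-7)·(-10)]| = 190, so the area is 95.
Summing gcd(|Δx|,|Δy|) over the edges gives the boundary count: gcd(11,6) + gcd(14,10) + gcd(8,4) + gcd(7,12) + gcd(10,8) = 1+2+4+1+2 = 10.
By Pick's theorem A = I + B/2 − 1, so I = 95 − 10/2 + 1 = 91.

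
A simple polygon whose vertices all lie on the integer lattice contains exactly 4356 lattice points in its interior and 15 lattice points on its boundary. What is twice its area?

8725

By Pick's theorem, A = I + B/2 − 1 = 4356 + 15/2 − 1 = 8725/2.
Hence 2A = 8725.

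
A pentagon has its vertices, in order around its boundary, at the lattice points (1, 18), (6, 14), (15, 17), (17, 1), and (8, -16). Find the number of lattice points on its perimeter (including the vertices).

8

The number of boundary lattice points is Σ gcd(|Δx|,|Δy|) = gcd(5,4) + gcd(9,3) + gcd(2,16) + gcd(9,17) + gcd(7,34) = 1+3+2+1+1 = 8.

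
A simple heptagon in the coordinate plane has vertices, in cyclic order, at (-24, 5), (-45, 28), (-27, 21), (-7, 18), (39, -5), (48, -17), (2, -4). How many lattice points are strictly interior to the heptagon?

The shoelace formula gives twice the area as |[(-24)·28 − (-45)·5] + [(-45)·21 − (-27)·28] + [(-27)·18 − (-7)·21] + [(-7)·(-5) − 39·18] + [39·(-17) − 48·(-5)] + [48·(-4) − 2·(-17)] + [2·5 − (-24)·(-4)]| = 2309, so the area is 2309/2.
The number of boundary lattice points is Σ gcd(|Δx|,|Δy|) = gcd(21,23) + gcd(18,7) + gcd(20,3) + gcd(46,23) + gcd(9,12) + gcd(46,13) + gcd(26,9) = 1+1+1+23+3+1+1 = 31.
By Pick's theorem A = I + B/2 − 1, so I = 2309/2 − 31/2 + 1 = 1140.

1140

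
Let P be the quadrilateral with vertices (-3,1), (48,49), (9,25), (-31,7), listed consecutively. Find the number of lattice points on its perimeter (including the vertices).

10

The number of boundary lattice points is Σ gcd(|Δx|,|Δy|) = gcd(51,48) + gcd(39,24) + gcd(40,18) + gcd(28,6) = 3+3+2+2 = 10.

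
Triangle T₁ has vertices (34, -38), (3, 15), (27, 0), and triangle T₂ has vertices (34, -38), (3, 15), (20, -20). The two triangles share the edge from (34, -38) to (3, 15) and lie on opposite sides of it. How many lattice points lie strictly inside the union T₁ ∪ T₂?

493

The union is the simple quadrilateral with vertices (34, -38), (27, 0), (3, 15), (20, -20) in order.
By the shoelace formula, twice the signed area is |[34·0 − 27·(-38)] + [27·15 − 3·0] + [3·(-20) − 20·15] + [20·(-38) − 34·(-20)]| = 991, so the area is 991/2.
The number of boundary lattice points is Σ gcd(|Δx|,|Δy|) = gcd(7,38) + gcd(24,15) + gcd(17,35) + gcd(14,18) = 1+3+1+2 = 7.
By Pick's theorem I = A − B/2 + 1 = 991/2 − 7/2 + 1 = 493.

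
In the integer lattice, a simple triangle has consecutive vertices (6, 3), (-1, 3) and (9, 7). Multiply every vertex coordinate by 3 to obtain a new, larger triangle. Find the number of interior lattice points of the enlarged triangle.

112

The shoelace formula gives twice the area as |[6·3 − (-1)·3] + [(-1)·7 − 9·3] + [9·3 − 6·7]| = 28, so the area is 14.
The number of boundary lattice points is Σ gcd(|Δx|,|Δy|) = gcd(7,0) + gcd(10,4) + gcd(3,4) = 7+2+1 = 10.
Scaling by 3 multiplies the area by 3² = 9 (so the new area is 126) and multiplies the boundary lattice-point count by 3, giving 30.
By Pick's theorem, the interior count of the dilated polygon is 126 − 30/2 + 1 = 112.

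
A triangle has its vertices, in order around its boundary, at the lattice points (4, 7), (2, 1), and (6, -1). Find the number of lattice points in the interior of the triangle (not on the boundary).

The shoelace formula gives twice the area as |[4·1 − 2·7] + [2·(-1) − 6·1] + [6·7 − 4·(-1)]| = 28, so the area is 14.
The number of boundary lattice points is Σ gcd(|Δx|,|Δy|) = gcd(2,6) + gcd(4,2) + gcd(2,8) = 2+2+2 = 6.
Pick's theorem gives I = A − B/2 + 1 = 14 − 6/2 + 1 = 12.

12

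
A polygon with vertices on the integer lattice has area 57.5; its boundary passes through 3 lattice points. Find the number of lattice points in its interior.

57

From Pick's theorem, I = A − B/2 + 1 = 57.5 − 3/2 + 1 = 57.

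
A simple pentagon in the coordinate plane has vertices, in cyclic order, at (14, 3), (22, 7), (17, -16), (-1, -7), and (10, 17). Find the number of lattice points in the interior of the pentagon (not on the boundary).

By the shoelace formula, twice the signed area is |(14·7 − 22·3) + (22·(-16) − 17·7) + (17·(-7) − (-1)·(-16)) + ((-1)·17 − 10·(-7)) + (10·3 − 14·17)| = 729, so the area is 729/2.
Along each edge there are gcd(|Δx|,|Δy|)+1 lattice points, so counting each shared vertex once the boundary has gcd(8,4) + gcd(5,23) + gcd(18,9) + gcd(11,24) + gcd(4,14) = 4+1+9+1+2 = 17.
Pick's theorem gives I = A − B/2 + 1 = 729/2 − 17/2 + 1 = 357.

357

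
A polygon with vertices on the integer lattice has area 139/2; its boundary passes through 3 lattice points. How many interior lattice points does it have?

From Pick's theorem, I = A − B/2 + 1 = 139/2 − 3/2 + 1 = 69.

69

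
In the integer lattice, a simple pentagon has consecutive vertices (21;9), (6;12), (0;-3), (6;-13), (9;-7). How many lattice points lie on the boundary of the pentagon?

15

The number of boundary lattice points is Σ gcd(|Δx|,|Δy|) = gcd(15,3) + gcd(6,15) + gcd(6,10) + gcd(3,6) + gcd(12,16) = 3+3+2+3+4 = 15.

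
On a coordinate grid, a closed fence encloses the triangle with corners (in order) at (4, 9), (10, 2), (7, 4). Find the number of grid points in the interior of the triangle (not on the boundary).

By the shoelace formula, twice the signed area is |[4·2 − 10·9] + [10·4 − 7·2] + [7·9 − 4·4]| = 9, so the area is 9/2.
The number of boundary lattice points is Σ gcd(|Δx|,|Δy|) = gcd(6,7) + gcd(3,2) + gcd(3,5) = 1+1+1 = 3.
By Pick's theorem A = I + B/2 − 1, so I = 9/2 − 3/2 + 1 = 4.

4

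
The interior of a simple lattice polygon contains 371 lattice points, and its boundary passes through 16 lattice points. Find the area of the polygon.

Pick's theorem states A = I + B/2 − 1, so A = 371 + 16/2 − 1 = 378.

378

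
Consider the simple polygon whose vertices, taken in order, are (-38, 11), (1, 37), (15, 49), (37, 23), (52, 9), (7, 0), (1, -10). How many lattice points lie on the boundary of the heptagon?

The number of boundary lattice points is Σ gcd(|Δx|,|Δy|) = gcd(39,26) + gcd(14,12) + gcd(22,26) + gcd(15,14) + gcd(45,9) + gcd(6,10) + gcd(39,21) = 13+2+2+1+9+2+3 = 32.

32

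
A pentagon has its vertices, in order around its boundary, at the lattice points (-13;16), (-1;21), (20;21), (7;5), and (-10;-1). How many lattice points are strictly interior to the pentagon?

426

The shoelace formula gives twice the area as |[(-13)·21 − (-1)·16] + [(-1)·21 − 20·21] + [20·5 − 7·21] + [7·(-1) − (-10)·5] + [(-10)·16 − (-13)·(-1)]| = 875, so the area is 437.5.
Along each edge there are gcd(|Δx|,|Δy|)+1 lattice points, so counting each shared vertex once the boundary has gcd(12,5) + gcd(21,0) + gcd(13,16) + gcd(17,6) + gcd(3,17) = 1+21+1+1+1 = 25.
By Pick's theorem A = I + B/2 − 1, so I = 437.5 − 25/2 + 1 = 426.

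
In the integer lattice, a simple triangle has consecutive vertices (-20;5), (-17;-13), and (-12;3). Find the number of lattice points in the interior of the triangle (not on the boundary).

67

Using the shoelace formula, 2A = |[(-20)·(-13) − (-17)·5] + [(-17)·3 − (-12)·(-13)] + [(-12)·5 − (-20)·3]| = 138, so the area is 69.
The number of boundary lattice points is Σ gcd(|Δx|,|Δy|) = gcd(3,18) + gcd(5,16) + gcd(8,2) = 3+1+2 = 6.
Pick's theorem gives I = A − B/2 + 1 = 69 − 6/2 + 1 = 67.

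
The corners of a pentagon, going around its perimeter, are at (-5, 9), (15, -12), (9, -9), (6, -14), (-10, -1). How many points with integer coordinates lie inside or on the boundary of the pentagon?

By the shoelace formula, twice the signed area is |[(-5)·(-12) − 15·9] + [15·(-9) − 9·(-12)] + [9·(-14) − 6·(-9)] + [6·(-1) − (-10)·(-14)] + [(-10)·9 − (-5)·(-1)]| = 415, so the area is 415/2.
The number of boundary lattice points is Σ gcd(|Δx|,|Δy|) = gcd(20,21) + gcd(6,3) + gcd(3,5) + gcd(16,13) + gcd(5,10) = 1+3+1+1+5 = 11.
Pick's theorem gives I = A − B/2 + 1 = 415/2 − 11/2 + 1 = 203, so the closed region contains I + B = 203 + 11 = 214 lattice points.

214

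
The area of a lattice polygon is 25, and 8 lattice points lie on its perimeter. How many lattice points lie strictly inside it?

Pick's theorem A = I + B/2 − 1 rearranges to I = A − B/2 + 1 = 25 − 8/2 + 1 = 22.

22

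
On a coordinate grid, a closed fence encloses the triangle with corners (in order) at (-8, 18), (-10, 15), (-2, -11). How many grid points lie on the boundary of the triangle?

Along each edge there are gcd(|Δx|,|Δy|)+1 lattice points, so counting each shared vertex once the boundary has gcd(2,3) + gcd(8,26) + gcd(6,29) = 1+2+1 = 4.

4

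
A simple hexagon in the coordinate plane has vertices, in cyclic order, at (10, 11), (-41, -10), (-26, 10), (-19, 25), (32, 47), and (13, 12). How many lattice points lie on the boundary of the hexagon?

12

Summing gcd(|Δx|,|Δy|) over the edges gives the boundary count: gcd(51,21) + gcd(15,20) + gcd(7,15) + gcd(51,22) + gcd(19,35) + gcd(3,1) = 3+5+1+1+1+1 = 12.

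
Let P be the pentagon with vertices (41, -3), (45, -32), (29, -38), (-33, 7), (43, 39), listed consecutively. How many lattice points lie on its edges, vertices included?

The number of boundary lattice points is Σ gcd(|Δx|,|Δy|) = gcd(4,29) + gcd(16,6) + gcd(62,45) + gcd(76,32) + gcd(2,42) = 1+2+1+4+2 = 10.

10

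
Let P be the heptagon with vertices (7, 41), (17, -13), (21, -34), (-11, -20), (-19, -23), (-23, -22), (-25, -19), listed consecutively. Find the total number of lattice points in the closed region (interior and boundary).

Using the shoelace formula, 2A = |(7·(-13) − 17·41) + (17·(-34) − 21·(-13)) + (21·(-20) − (-11)·(-34)) + ((-11)·(-23) − (-19)·(-20)) + ((-19)·(-22) − (-23)·(-23)) + ((-23)·(-19) − (-25)·(-22)) + ((-25)·41 − 7·(-19))| = 3130, so the area is 1565.
The number of boundary lattice points is Σ gcd(|Δx|,|Δy|) = gcd(10,54) + gcd(4,21) + gcd(32,14) + gcd(8,3) + gcd(4,1) + gcd(2,3) + gcd(32,60) = 2+1+2+1+1+1+4 = 12.
Pick's theorem gives I = A − B/2 + 1 = 1565 − 12/2 + 1 = 1560, so the closed region contains I + B = 1560 + 12 = 1572 lattice points.

1572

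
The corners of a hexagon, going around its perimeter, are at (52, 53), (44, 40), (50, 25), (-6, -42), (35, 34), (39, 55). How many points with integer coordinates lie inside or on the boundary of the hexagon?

1020

By the shoelace formula, twice the signed area is |(52·40 − 44·53) + (44·25 − 50·40) + (50·(-42) − (-6)·25) + ((-6)·34 − 35·(-42)) + (35·55 − 39·34) + (39·53 − 52·55)| = 2030, so the area is 1015.
The number of boundary lattice points is Σ gcd(|Δx|,|Δy|) = gcd(8,13) + gcd(6,15) + gcd(56,67) + gcd(41,76) + gcd(4,21) + gcd(13,2) = 1+3+1+1+1+1 = 8.
Pick's theorem gives I = A − B/2 + 1 = 1015 − 8/2 + 1 = 1012, so the closed region contains I + B = 1012 + 8 = 1020 lattice points.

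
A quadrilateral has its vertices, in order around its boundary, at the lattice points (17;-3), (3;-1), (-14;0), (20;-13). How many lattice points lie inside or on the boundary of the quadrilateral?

164

Using the shoelace formula, 2A = |[17·(-1) − 3·(-3)] + [3·0 − (-14)·(-1)] + [(-14)·(-13) − 20·0] + [20·(-3) − 17·(-13)]| = 321, so the area is 160.5.
Summing gcd(|Δx|,|Δy|) over the edges gives the boundary count: gcd(14,2) + gcd(17,1) + gcd(34,13) + gcd(3,10) = 2+1+1+1 = 5.
Pick's theorem gives I = A − B/2 + 1 = 160.5 − 5/2 + 1 = 159, so the closed region contains I + B = 159 + 5 = 164 lattice points.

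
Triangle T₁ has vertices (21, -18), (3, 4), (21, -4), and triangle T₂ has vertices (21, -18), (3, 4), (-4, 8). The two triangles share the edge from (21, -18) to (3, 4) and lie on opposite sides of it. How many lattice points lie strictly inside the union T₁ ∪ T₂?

The union is the simple quadrilateral with vertices (21, -18), (21, -4), (3, 4), (-4, 8) in order.
Using the shoelace formula, 2A = |(21·(-4) − 21·(-18)) + (21·4 − 3·(-4)) + (3·8 − (-4)·4) + ((-4)·(-18) − 21·8)| = 334, so the area is 167.
The number of boundary lattice points is Σ gcd(|Δx|,|Δy|) = gcd(0,14) + gcd(18,8) + gcd(7,4) + gcd(25,26) = 14+2+1+1 = 18.
By Pick's theorem I = A − B/2 + 1 = 167 − 18/2 + 1 = 159.

159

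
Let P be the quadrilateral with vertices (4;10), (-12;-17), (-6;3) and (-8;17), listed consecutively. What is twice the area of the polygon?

The shoelace formula gives twice the area as |(4·(-17) − (-12)·10) + ((-12)·3 − (-6)·(-17)) + ((-6)·17 − (-8)·3) + ((-8)·10 − 4·17)| = 312, so the area is 156.

312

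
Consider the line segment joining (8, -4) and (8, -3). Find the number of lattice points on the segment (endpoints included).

2

The number of lattice points on a segment between lattice points is gcd(|Δx|,|Δy|) + 1 = gcd(0,1) + 1 = 1 + 1 = 2.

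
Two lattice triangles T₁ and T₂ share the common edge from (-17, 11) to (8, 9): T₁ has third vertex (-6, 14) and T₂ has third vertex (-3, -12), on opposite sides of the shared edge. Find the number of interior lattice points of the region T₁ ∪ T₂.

The union is the simple quadrilateral with vertices (-17, 11), (-6, 14), (8, 9), (-3, -12) in order.
Using the shoelace formula, 2A = |((-17)·14 − (-6)·11) + ((-6)·9 − 8·14) + (8·(-12) − (-3)·9) + ((-3)·11 − (-17)·(-12))| = 644, so the area is 322.
Along each edge there are gcd(|Δx|,|Δy|)+1 lattice points, so counting each shared vertex once the boundary has gcd(11,3) + gcd(14,5) + gcd(11,21) + gcd(14,23) = 1+1+1+1 = 4.
By Pick's theorem I = A − B/2 + 1 = 322 − 4/2 + 1 = 321.

321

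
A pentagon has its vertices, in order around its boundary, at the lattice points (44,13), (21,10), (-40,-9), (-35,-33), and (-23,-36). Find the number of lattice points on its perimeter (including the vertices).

7

The number of boundary lattice points is Σ gcd(|Δx|,|Δy|) = gcd(23,3) + gcd(61,19) + gcd(5,24) + gcd(12,3) + gcd(67,49) = 1+1+1+3+1 = 7.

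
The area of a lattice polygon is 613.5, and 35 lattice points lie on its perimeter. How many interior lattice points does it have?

597

From Pick's theorem, I = A − B/2 + 1 = 613.5 − 35/2 + 1 = 597.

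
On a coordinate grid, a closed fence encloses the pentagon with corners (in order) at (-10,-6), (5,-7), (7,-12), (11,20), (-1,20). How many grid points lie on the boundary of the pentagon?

Along each edge there are gcd(|Δx|,|Δy|)+1 lattice points, so counting each shared vertex once the boundary has gcd(15,1) + gcd(2,5) + gcd(4,32) + gcd(12,0) + gcd(9,26) = 1+1+4+12+1 = 19.

19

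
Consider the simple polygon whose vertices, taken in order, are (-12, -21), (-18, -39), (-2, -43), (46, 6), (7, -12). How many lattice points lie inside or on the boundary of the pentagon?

942

The shoelace formula gives twice the area as |((-12)·(-39) − (-18)·(-21)) + ((-18)·(-43) − (-2)·(-39)) + ((-2)·6 − 46·(-43)) + (46·(-12) − 7·6) + (7·(-21) − (-12)·(-12))| = 1867, so the area is 1867/2.
Summing gcd(|Δx|,|Δy|) over the edges gives the boundary count: gcd(6,18) + gcd(16,4) + gcd(48,49) + gcd(39,18) + gcd(19,9) = 6+4+1+3+1 = 15.
Pick's theorem gives I = A − B/2 + 1 = 1867/2 − 15/2 + 1 = 927, so the closed region contains I + B = 927 + 15 = 942 lattice points.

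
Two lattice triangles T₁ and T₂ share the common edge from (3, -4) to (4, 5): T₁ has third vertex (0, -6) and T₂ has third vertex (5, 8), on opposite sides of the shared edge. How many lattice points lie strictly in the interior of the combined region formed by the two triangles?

The union is the simple quadrilateral with vertices (3, -4), (0, -6), (4, 5), (5, 8) in order.
The shoelace formula gives twice the area as |(3·(-6) − 0·(-4)) + (0·5 − 4·(-6)) + (4·8 − 5·5) + (5·(-4) − 3·8)| = 31, so the area is 31/2.
Summing gcd(|Δx|,|Δy|) over the edges gives the boundary count: gcd(3,2) + gcd(4,11) + gcd(1,3) + gcd(2,12) = 1+1+1+2 = 5.
By Pick's theorem I = A − B/2 + 1 = 31/2 − 5/2 + 1 = 14.

14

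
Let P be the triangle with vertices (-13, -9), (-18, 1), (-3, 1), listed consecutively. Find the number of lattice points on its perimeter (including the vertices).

Summing gcd(|Δx|,|Δy|) over the edges gives the boundary count: gcd(5,10) + gcd(15,0) + gcd(10,10) = 5+15+10 = 30.

30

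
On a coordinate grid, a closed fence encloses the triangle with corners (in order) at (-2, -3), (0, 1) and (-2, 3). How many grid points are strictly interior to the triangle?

2

The shoelace formula gives twice the area as |[(-2)·1 − 0·(-3)] + [0·3 − (-2)·1] + [(-2)·(-3) − (-2)·3]| = 12, so the area is 6.
The number of boundary lattice points is Σ gcd(|Δx|,|Δy|) = gcd(2,4) + gcd(2,2) + gcd(0,6) = 2+2+6 = 10.
By Pick's theorem A = I + B/2 − 1, so I = 6 − 10/2 + 1 = 2.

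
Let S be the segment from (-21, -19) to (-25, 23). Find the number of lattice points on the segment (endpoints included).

3

The number of lattice points on a segment between lattice points is gcd(|Δx|,|Δy|) + 1 = gcd(4,42) + 1 = 2 + 1 = 3.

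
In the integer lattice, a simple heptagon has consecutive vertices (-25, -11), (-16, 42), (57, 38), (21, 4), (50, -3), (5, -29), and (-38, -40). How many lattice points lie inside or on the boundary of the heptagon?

By the shoelace formula, twice the signed area is |[(-25)·42 − (-16)·(-11)] + [(-16)·38 − 57·42] + [57·4 − 21·38] + [21·(-3) − 50·4] + [50·(-29) − 5·(-3)] + [5·(-40) − (-38)·(-29)] + [(-38)·(-11) − (-25)·(-40)]| = 8380, so the area is 4190.
Summing gcd(|Δx|,|Δy|) over the edges gives the boundary count: gcd(9,53) + gcd(73,4) + gcd(36,34) + gcd(29,7) + gcd(45,26) + gcd(43,11) + gcd(13,29) = 1+1+2+1+1+1+1 = 8.
Pick's theorem gives I = A − B/2 + 1 = 4190 − 8/2 + 1 = 4187, so the closed region contains I + B = 4187 + 8 = 4195 lattice points.

4195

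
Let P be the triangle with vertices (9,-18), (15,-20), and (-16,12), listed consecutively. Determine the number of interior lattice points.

62

The shoelace formula gives twice the area as |[9·(-20) − 15·(-18)] + [15·12 − (-16)·(-20)] + [(-16)·(-18) − 9·12]| = 130, so the area is 65.
The number of boundary lattice points is Σ gcd(|Δx|,|Δy|) = gcd(6,2) + gcd(31,32) + gcd(25,30) = 2+1+5 = 8.
By Pick's theorem A = I + B/2 − 1, so I = 65 − 8/2 + 1 = 62.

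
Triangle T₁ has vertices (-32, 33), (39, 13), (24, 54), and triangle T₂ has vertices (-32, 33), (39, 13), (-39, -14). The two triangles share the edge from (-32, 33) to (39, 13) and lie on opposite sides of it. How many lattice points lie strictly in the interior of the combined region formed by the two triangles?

3039

The union is the simple quadrilateral with vertices (-32, 33), (24, 54), (39, 13), (-39, -14) in order.
The shoelace formula gives twice the area as |[(-32)·54 − 24·33] + [24·13 − 39·54] + [39·(-14) − (-39)·13] + [(-39)·33 − (-32)·(-14)]| = 6088, so the area is 3044.
Summing gcd(|Δx|,|Δy|) over the edges gives the boundary count: gcd(56,21) + gcd(15,41) + gcd(78,27) + gcd(7,47) = 7+1+3+1 = 12.
By Pick's theorem I = A − B/2 + 1 = 3044 − 12/2 + 1 = 3039.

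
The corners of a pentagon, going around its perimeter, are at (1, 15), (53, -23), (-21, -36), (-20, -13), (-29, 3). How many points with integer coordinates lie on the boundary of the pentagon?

11

Summing gcd(|Δx|,|Δy|) over the edges gives the boundary count: gcd(52,38) + gcd(74,13) + gcd(1,23) + gcd(9,16) + gcd(30,12) = 2+1+1+1+6 = 11.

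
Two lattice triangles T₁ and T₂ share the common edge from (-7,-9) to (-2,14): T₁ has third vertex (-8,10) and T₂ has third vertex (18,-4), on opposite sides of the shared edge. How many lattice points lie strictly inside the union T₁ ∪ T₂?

330

The union is the simple quadrilateral with vertices (-7,-9), (-8,10), (-2,14), (18,-4) in order.
By the shoelace formula, twice the signed area is |((-7)·10 − (-8)·(-9)) + ((-8)·14 − (-2)·10) + ((-2)·(-4) − 18·14) + (18·(-9) − (-7)·(-4))| = 668, so the area is 334.
The number of boundary lattice points is Σ gcd(|Δx|,|Δy|) = gcd(1,19) + gcd(6,4) + gcd(20,18) + gcd(25,5) = 1+2+2+5 = 10.
By Pick's theorem I = A − B/2 + 1 = 334 − 10/2 + 1 = 330.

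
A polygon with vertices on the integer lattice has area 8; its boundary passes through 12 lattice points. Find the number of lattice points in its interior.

Pick's theorem A = I + B/2 − 1 rearranges to I = A − B/2 + 1 = 8 − 12/2 + 1 = 3.

3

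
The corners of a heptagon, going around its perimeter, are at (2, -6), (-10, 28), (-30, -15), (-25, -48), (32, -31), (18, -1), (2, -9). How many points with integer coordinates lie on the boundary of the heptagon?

Along each edge there are gcd(|Δx|,|Δy|)+1 lattice points, so counting each shared vertex once the boundary has gcd(12,34) + gcd(20,43) + gcd(5,33) + gcd(57,17) + gcd(14,30) + gcd(16,8) + gcd(0,3) = 2+1+1+1+2+8+3 = 18.

18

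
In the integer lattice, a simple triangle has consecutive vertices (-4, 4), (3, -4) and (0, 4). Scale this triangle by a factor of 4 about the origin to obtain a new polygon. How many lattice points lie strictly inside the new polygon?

The shoelace formula gives twice the area as |((-4)·(-4) − 3·4) + (3·4 − 0·(-4)) + (0·4 − (-4)·4)| = 32, so the area is 16.
Summing gcd(|Δx|,|Δy|) over the edges gives the boundary count: gcd(7,8) + gcd(3,8) + gcd(4,0) = 1+1+4 = 6.
Scaling by 4 multiplies the area by 4² = 16 (so the new area is 256) and multiplies the boundary lattice-point count by 4, giving 24.
By Pick's theorem, the interior count of the dilated polygon is 256 − 24/2 + 1 = 245.

245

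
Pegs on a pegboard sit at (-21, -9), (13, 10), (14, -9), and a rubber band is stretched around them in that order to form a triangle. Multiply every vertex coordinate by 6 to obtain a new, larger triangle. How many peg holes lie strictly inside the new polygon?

11860

The shoelace formula gives twice the area as |[(-21)·10 − 13·(-9)] + [13·(-9) − 14·10] + [14·(-9) − (-21)·(-9)]| = 665, so the area is 665/2.
Along each edge there are gcd(|Δx|,|Δy|)+1 lattice points, so counting each shared vertex once the boundary has gcd(34,19) + gcd(1,19) + gcd(35,0) = 1+1+35 = 37.
Scaling by 6 multiplies the area by 6² = 36 (so the new area is 11970) and multiplies the boundary lattice-point count by 6, giving 222.
By Pick's theorem, the interior count of the dilated polygon is 11970 − 222/2 + 1 = 11860.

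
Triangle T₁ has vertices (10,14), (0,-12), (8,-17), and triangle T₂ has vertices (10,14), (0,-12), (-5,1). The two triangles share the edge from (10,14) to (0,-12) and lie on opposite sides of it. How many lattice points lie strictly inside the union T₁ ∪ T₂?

The union is the simple quadrilateral with vertices (10,14), (8,-17), (0,-12), (-5,1) in order.
The shoelace formula gives twice the area as |[10·(-17) − 8·14] + [8·(-12) − 0·(-17)] + [0·1 − (-5)·(-12)] + [(-5)·14 − 10·1]| = 518, so the area is 259.
Summing gcd(|Δx|,|Δy|) over the edges gives the boundary count: gcd(2,31) + gcd(8,5) + gcd(5,13) + gcd(15,13) = 1+1+1+1 = 4.
By Pick's theorem I = A − B/2 + 1 = 259 − 4/2 + 1 = 258.

258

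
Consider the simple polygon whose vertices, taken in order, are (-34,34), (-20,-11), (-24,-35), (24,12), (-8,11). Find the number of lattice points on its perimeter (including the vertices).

8

The number of boundary lattice points is Σ gcd(|Δx|,|Δy|) = gcd(14,45) + gcd(4,24) + gcd(48,47) + gcd(32,1) + gcd(26,23) = 1+4+1+1+1 = 8.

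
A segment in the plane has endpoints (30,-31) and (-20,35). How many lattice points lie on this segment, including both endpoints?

3

The number of lattice points on a segment between lattice points is gcd(|Δx|,|Δy|) + 1 = gcd(50,66) + 1 = 2 + 1 = 3.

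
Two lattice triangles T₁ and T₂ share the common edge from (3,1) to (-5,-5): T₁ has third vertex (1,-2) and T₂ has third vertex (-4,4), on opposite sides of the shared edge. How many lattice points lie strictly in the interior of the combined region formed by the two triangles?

37

The union is the simple quadrilateral with vertices (3,1), (1,-2), (-5,-5), (-4,4) in order.
By the shoelace formula, twice the signed area is |[3·(-2) − 1·1] + [1·(-5) − (-5)·(-2)] + [(-5)·4 − (-4)·(-5)] + [(-4)·1 − 3·4]| = 78, so the area is 39.
The number of boundary lattice points is Σ gcd(|Δx|,|Δy|) = gcd(2,3) + gcd(6,3) + gcd(1,9) + gcd(7,3) = 1+3+1+1 = 6.
By Pick's theorem I = A − B/2 + 1 = 39 − 6/2 + 1 = 37.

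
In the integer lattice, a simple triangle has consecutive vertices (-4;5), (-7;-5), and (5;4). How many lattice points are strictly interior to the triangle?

45

Using the shoelace formula, 2A = |((-4)·(-5) − (-7)·5) + ((-7)·4 − 5·(-5)) + (5·5 − (-4)·4)| = 93, so the area is 93/2.
Along each edge there are gcd(|Δx|,|Δy|)+1 lattice points, so counting each shared vertex once the boundary has gcd(3,10) + gcd(12,9) + gcd(9,1) = 1+3+1 = 5.
Pick's theorem gives I = A − B/2 + 1 = 93/2 − 5/2 + 1 = 45.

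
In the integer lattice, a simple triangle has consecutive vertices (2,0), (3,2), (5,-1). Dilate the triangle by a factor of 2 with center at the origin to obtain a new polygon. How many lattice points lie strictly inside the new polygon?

12

Using the shoelace formula, 2A = |(2·2 − 3·0) + (3·(-1) − 5·2) + (5·0 − 2·(-1))| = 7, so the area is 3.5.
Summing gcd(|Δx|,|Δy|) over the edges gives the boundary count: gcd(1,2) + gcd(2,3) + gcd(3,1) = 1+1+1 = 3.
Scaling by 2 multiplies the area by 2² = 4 (so the new area is 14) and multiplies the boundary lattice-point count by 2, giving 6.
By Pick's theorem, the interior count of the dilated polygon is 14 − 6/2 + 1 = 12.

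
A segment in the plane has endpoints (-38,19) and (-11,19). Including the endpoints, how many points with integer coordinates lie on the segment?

The number of lattice points on a segment between lattice points is gcd(|Δx|,|Δy|) + 1 = gcd(27,0) + 1 = 27 + 1 = 28.

28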